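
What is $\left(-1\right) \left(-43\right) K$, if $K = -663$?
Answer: $-28509$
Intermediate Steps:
$\left(-1\right) \left(-43\right) K = \left(-1\right) \left(-43\right) \left(-663\right) = 43 \left(-663\right) = -28509$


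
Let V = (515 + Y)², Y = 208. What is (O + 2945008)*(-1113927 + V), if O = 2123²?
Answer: -4405688490126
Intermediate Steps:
O = 4507129
V = 522729 (V = (515 + 208)² = 723² = 522729)
(O + 2945008)*(-1113927 + V) = (4507129 + 2945008)*(-1113927 + 522729) = 7452137*(-591198) = -4405688490126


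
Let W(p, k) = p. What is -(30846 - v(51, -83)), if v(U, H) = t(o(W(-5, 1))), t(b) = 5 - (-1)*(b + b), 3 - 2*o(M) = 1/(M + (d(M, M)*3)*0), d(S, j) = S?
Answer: -154189/5 ≈ -30838.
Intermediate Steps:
o(M) = 3/2 - 1/(2*M) (o(M) = 3/2 - 1/(2*(M + (M*3)*0)) = 3/2 - 1/(2*(M + (3*M)*0)) = 3/2 - 1/(2*(M + 0)) = 3/2 - 1/(2*M))
t(b) = 5 + 2*b (t(b) = 5 - (-1)*2*b = 5 - (-2)*b = 5 + 2*b)
v(U, H) = 41/5 (v(U, H) = 5 + 2*((½)*(-1 + 3*(-5))/(-5)) = 5 + 2*((½)*(-⅕)*(-1 - 15)) = 5 + 2*((½)*(-⅕)*(-16)) = 5 + 2*(8/5) = 5 + 16/5 = 41/5)
-(30846 - v(51, -83)) = -(30846 - 1*41/5) = -(30846 - 41/5) = -1*154189/5 = -154189/5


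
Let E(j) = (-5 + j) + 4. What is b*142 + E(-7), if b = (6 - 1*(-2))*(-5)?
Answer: -5688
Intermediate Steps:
E(j) = -1 + j
b = -40 (b = (6 + 2)*(-5) = 8*(-5) = -40)
b*142 + E(-7) = -40*142 + (-1 - 7) = -5680 - 8 = -5688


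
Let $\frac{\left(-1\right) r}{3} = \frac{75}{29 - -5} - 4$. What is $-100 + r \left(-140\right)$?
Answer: $- \frac{14510}{17} \approx -853.53$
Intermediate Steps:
$r = \frac{183}{34}$ ($r = - 3 \left(\frac{75}{29 - -5} - 4\right) = - 3 \left(\frac{75}{29 + 5} - 4\right) = - 3 \left(\frac{75}{34} - 4\right) = \left(-3\right) \left(- \frac{61}{34}\right) = \frac{183}{34} \approx 5.3824$)
$-100 + r \left(-140\right) = -100 + \frac{183}{34} \left(-140\right) = -100 - \frac{12810}{17} = - \frac{14510}{17}$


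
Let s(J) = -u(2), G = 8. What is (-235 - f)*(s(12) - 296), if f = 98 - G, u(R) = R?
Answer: 96850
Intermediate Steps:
f = 90 (f = 98 - 1*8 = 98 - 8 = 90)
s(J) = -2 (s(J) = -1*2 = -2)
(-235 - f)*(s(12) - 296) = (-235 - 1*90)*(-2 - 296) = (-235 - 90)*(-298) = -325*(-298) = 96850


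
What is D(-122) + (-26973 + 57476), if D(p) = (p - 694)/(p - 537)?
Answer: 20102293/659 ≈ 30504.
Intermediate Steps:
D(p) = (-694 + p)/(-537 + p)
D(-122) + (-26973 + 57476) = (-694 - 122)/(-537 - 122) + (-26973 + 57476) = -816/(-659) + 30503 = -1/659*(-816) + 30503 = 816/659 + 30503 = 20102293/659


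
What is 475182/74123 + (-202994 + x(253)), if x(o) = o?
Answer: -15027295961/74123 ≈ -2.0273e+5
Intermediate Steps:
475182/74123 + (-202994 + x(253)) = 475182/74123 + (-202994 + 253) = 475182*(1/74123) - 202741 = 475182/74123 - 202741 = -15027295961/74123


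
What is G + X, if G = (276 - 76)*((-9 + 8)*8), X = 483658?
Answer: 482058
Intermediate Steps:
G = -1600 (G = 200*(-1*8) = 200*(-8) = -1600)
G + X = -1600 + 483658 = 482058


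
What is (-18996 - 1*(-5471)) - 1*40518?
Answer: -54043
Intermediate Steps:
(-18996 - 1*(-5471)) - 1*40518 = (-18996 + 5471) - 40518 = -13525 - 40518 = -54043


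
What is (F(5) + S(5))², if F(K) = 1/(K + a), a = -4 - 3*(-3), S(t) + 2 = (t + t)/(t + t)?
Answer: 81/100 ≈ 0.81000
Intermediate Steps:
S(t) = -1 (S(t) = -2 + (t + t)/(t + t) = -2 + (2*t)/((2*t)) = -2 + (2*t)*(1/(2*t)) = -2 + 1 = -1)
a = 5 (a = -4 + 9 = 5)
F(K) = 1/(5 + K) (F(K) = 1/(K + 5) = 1/(5 + K))
(F(5) + S(5))² = (1/(5 + 5) - 1)² = (1/10 - 1)² = (⅒ - 1)² = (-9/10)² = 81/100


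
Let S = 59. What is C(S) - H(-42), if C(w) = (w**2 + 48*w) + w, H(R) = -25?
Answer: 6397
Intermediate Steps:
C(w) = w**2 + 49*w
C(S) - H(-42) = 59*(49 + 59) - 1*(-25) = 59*108 + 25 = 6372 + 25 = 6397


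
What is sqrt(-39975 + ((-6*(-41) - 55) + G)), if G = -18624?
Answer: 14*I*sqrt(298) ≈ 241.68*I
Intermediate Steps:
sqrt(-39975 + ((-6*(-41) - 55) + G)) = sqrt(-39975 + ((-6*(-41) - 55) - 18624)) = sqrt(-39975 + ((246 - 55) - 18624)) = sqrt(-39975 + (191 - 18624)) = sqrt(-39975 - 18433) = sqrt(-58408) = 14*I*sqrt(298)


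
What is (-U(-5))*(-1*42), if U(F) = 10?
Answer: 420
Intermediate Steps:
(-U(-5))*(-1*42) = (-1*10)*(-1*42) = -10*(-42) = 420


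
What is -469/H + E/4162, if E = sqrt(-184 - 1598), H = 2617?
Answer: -469/2617 + 9*I*sqrt(22)/4162 ≈ -0.17921 + 0.010143*I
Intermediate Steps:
E = 9*I*sqrt(22) (E = sqrt(-1782) = 9*I*sqrt(22) ≈ 42.214*I)
-469/H + E/4162 = -469/2617 + (9*I*sqrt(22))/4162 = -469*1/2617 + (9*I*sqrt(22))*(1/4162) = -469/2617 + 9*I*sqrt(22)/4162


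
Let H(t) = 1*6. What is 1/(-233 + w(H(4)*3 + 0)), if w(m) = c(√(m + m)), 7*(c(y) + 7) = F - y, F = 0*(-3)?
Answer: -7/1686 ≈ -0.0041518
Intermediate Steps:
H(t) = 6
F = 0
c(y) = -7 - y/7 (c(y) = -7 + (0 - y)/7 = -7 + (-y)/7 = -7 - y/7)
w(m) = -7 - √2*√m/7 (w(m) = -7 - √(m + m)/7 = -7 - √2*√m/7)
1/(-233 + w(H(4)*3 + 0)) = 1/(-233 + (-7 - √2*√(6*3 + 0)/7)) = 1/(-233 + (-7 - √2*√(18 + 0)/7)) = 1/(-233 + (-7 - √2*√18/7)) = 1/(-233 + (-7 - √2*3*√2/7)) = 1/(-233 + (-7 - 6/7)) = 1/(-233 - 55/7) = 1/(-1686/7) = -7/1686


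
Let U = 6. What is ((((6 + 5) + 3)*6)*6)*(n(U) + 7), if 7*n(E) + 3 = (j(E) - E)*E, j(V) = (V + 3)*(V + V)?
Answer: 47376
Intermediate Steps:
j(V) = 2*V*(3 + V) (j(V) = (3 + V)*(2*V) = 2*V*(3 + V))
n(E) = -3/7 + E*(-E + 2*E*(3 + E))/7 (n(E) = -3/7 + ((2*E*(3 + E) - E)*E)/7 = -3/7 + ((-E + 2*E*(3 + E))*E)/7 = -3/7 + (E*(-E + 2*E*(3 + E)))/7 = -3/7 + E*(-E + 2*E*(3 + E))/7)
((((6 + 5) + 3)*6)*6)*(n(U) + 7) = ((((6 + 5) + 3)*6)*6)*((-3/7 + (2/7)*6**3 + (5/7)*6**2) + 7) = (((11 + 3)*6)*6)*((-3/7 + (2/7)*216 + (5/7)*36) + 7) = ((14*6)*6)*((-3/7 + 432/7 + 180/7) + 7) = (84*6)*(87 + 7) = 504*94 = 47376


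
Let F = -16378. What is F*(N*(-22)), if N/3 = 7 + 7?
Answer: 15133272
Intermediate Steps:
N = 42 (N = 3*(7 + 7) = 3*14 = 42)
F*(N*(-22)) = -687876*(-22) = -16378*(-924) = 15133272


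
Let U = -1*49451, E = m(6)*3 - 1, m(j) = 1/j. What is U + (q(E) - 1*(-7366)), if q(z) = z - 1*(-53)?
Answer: -84065/2 ≈ -42033.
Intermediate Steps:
E = -1/2 (E = 3/6 - 1 = (1/6)*3 - 1 = 1/2 - 1 = -1/2 ≈ -0.50000)
q(z) = 53 + z (q(z) = z + 53 = 53 + z)
U = -49451
U + (q(E) - 1*(-7366)) = -49451 + ((53 - 1/2) - 1*(-7366)) = -49451 + (105/2 + 7366) = -49451 + 14837/2 = -84065/2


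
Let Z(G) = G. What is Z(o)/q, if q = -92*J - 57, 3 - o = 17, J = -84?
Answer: -14/7671 ≈ -0.0018251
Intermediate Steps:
o = -14 (o = 3 - 1*17 = 3 - 17 = -14)
q = 7671 (q = -92*(-84) - 57 = 7728 - 57 = 7671)
Z(o)/q = -14/7671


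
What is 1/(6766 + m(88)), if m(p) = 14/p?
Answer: 44/297711 ≈ 0.00014779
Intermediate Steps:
1/(6766 + m(88)) = 1/(6766 + 14/88) = 1/(6766 + 14*(1/88)) = 1/(6766 + 7/44) = 1/(297711/44) = 44/297711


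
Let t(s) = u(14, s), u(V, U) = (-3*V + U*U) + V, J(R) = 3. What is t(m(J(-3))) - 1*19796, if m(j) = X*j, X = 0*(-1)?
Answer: -19824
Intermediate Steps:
X = 0
u(V, U) = U² - 2*V (u(V, U) = (-3*V + U²) + V = (U² - 3*V) + V = U² - 2*V)
m(j) = 0 (m(j) = 0*j = 0)
t(s) = -28 + s² (t(s) = s² - 2*14 = s² - 28 = -28 + s²)
t(m(J(-3))) - 1*19796 = (-28 + 0²) - 1*19796 = (-28 + 0) - 19796 = -28 - 19796 = -19824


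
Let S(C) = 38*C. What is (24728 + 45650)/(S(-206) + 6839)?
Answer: -70378/989 ≈ -71.161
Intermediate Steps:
(24728 + 45650)/(S(-206) + 6839) = (24728 + 45650)/(38*(-206) + 6839) = 70378/(-7828 + 6839) = 70378/(-989) = 70378*(-1/989) = -70378/989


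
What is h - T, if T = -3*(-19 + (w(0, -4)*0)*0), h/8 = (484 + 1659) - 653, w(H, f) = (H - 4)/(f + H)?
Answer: 11863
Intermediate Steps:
w(H, f) = (-4 + H)/(H + f)
h = 11920 (h = 8*((484 + 1659) - 653) = 8*(2143 - 653) = 8*1490 = 11920)
T = 57 (T = -3*(-19 + (((-4 + 0)/(0 - 4))*0)*0) = -3*(-19 + ((-4/(-4))*0)*0) = -3*(-19 + (-1/4*(-4)*0)*0) = -3*(-19 + (1*0)*0) = -3*(-19 + 0*0) = -3*(-19 + 0) = -3*(-19) = 57)
h - T = 11920 - 1*57 = 11920 - 57 = 11863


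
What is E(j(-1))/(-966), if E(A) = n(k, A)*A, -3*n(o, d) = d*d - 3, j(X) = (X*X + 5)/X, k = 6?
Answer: -11/161 ≈ -0.068323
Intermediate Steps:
j(X) = (5 + X**2)/X (j(X) = (X**2 + 5)/X = (5 + X**2)/X)
n(o, d) = 1 - d**2/3 (n(o, d) = -(d*d - 3)/3 = -(d**2 - 3)/3 = -(-3 + d**2)/3 = 1 - d**2/3)
E(A) = A*(1 - A**2/3) (E(A) = (1 - A**2/3)*A = A*(1 - A**2/3))
E(j(-1))/(-966) = ((-1 + 5/(-1)) - (-1 + 5/(-1))**3/3)/(-966) = ((-1 + 5*(-1)) - (-1 + 5*(-1))**3/3)*(-1/966) = ((-1 - 5) - (-1 - 5)**3/3)*(-1/966) = (-6 - 1/3*(-6)**3)*(-1/966) = (-6 - 1/3*(-216))*(-1/966) = (-6 + 72)*(-1/966) = 66*(-1/966) = -11/161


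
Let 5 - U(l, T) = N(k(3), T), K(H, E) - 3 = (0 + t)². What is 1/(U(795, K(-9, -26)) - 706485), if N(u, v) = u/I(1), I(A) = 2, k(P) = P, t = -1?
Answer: -2/1412963 ≈ -1.4155e-6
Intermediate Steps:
N(u, v) = u/2
K(H, E) = 4 (K(H, E) = 3 + (0 - 1)² = 3 + (-1)² = 3 + 1 = 4)
U(l, T) = 7/2 (U(l, T) = 5 - 3/2 = 7/2)
1/(U(795, K(-9, -26)) - 706485) = 1/(7/2 - 706485) = 1/(-1412963/2) = -2/1412963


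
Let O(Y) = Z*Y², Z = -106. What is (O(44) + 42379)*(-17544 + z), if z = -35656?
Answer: 8662928400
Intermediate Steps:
O(Y) = -106*Y²
(O(44) + 42379)*(-17544 + z) = (-106*44² + 42379)*(-17544 - 35656) = (-106*1936 + 42379)*(-53200) = (-205216 + 42379)*(-53200) = -162837*(-53200) = 8662928400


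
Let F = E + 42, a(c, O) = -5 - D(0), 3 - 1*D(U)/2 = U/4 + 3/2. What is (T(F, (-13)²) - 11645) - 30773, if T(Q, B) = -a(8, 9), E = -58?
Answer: -42410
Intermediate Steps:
D(U) = 3 - U/2 (D(U) = 6 - 2*(U/4 + 3/2) = 6 - 2*(3/2 + U/4) = 6 + (-3 - U/2) = 3 - U/2)
a(c, O) = -8 (a(c, O) = -5 - (3 - ½*0) = -5 - (3 + 0) = -5 - 1*3 = -5 - 3 = -8)
F = -16 (F = -58 + 42 = -16)
T(Q, B) = 8 (T(Q, B) = -1*(-8) = 8)
(T(F, (-13)²) - 11645) - 30773 = (8 - 11645) - 30773 = -11637 - 30773 = -42410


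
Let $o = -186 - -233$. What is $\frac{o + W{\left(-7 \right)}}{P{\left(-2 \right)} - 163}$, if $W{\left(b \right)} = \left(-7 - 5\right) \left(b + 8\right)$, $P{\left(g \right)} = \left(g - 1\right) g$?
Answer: $- \frac{35}{157} \approx -0.22293$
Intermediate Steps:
$P{\left(g \right)} = g \left(-1 + g\right)$ ($P{\left(g \right)} = \left(-1 + g\right) g = g \left(-1 + g\right)$)
$W{\left(b \right)} = -96 - 12 b$ ($W{\left(b \right)} = - 12 \left(8 + b\right) = -96 - 12 b$)
$o = 47$ ($o = -186 + 233 = 47$)
$\frac{o + W{\left(-7 \right)}}{P{\left(-2 \right)} - 163} = \frac{47 - 12}{- 2 \left(-1 - 2\right) - 163} = \frac{47 + \left(-96 + 84\right)}{\left(-2\right) \left(-3\right) - 163} = \frac{47 - 12}{6 - 163} = \frac{35}{-157} = 35 \left(- \frac{1}{157}\right) = - \frac{35}{157}$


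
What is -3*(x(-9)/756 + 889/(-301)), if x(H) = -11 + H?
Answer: 24218/2709 ≈ 8.9398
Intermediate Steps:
-3*(x(-9)/756 + 889/(-301)) = -3*((-11 - 9)/756 + 889/(-301)) = -3*(-20*1/756 + 889*(-1/301)) = -3*(-5/189 - 127/43) = -3*(-24218/8127) = 24218/2709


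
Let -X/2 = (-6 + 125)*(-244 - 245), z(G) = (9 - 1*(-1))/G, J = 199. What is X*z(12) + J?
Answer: 97184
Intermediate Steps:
z(G) = 10/G (z(G) = (9 + 1)/G = 10/G)
X = 116382 (X = -2*(-6 + 125)*(-244 - 245) = -238*(-489) = -2*(-58191) = 116382)
X*z(12) + J = 116382*(10/12) + 199 = 116382*(10*(1/12)) + 199 = 116382*(5/6) + 199 = 96985 + 199 = 97184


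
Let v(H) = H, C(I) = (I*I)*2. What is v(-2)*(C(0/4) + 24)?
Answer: -48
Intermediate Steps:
C(I) = 2*I**2 (C(I) = I**2*2 = 2*I**2)
v(-2)*(C(0/4) + 24) = -2*(2*(0/4)**2 + 24) = -2*(2*(0*(1/4))**2 + 24) = -2*(2*0**2 + 24) = -2*(2*0 + 24) = -2*(0 + 24) = -2*24 = -48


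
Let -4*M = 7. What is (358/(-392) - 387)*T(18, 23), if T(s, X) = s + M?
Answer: -4942015/784 ≈ -6303.6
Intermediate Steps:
M = -7/4 (M = -¼*7 = -7/4 ≈ -1.7500)
T(s, X) = -7/4 + s (T(s, X) = s - 7/4 = -7/4 + s)
(358/(-392) - 387)*T(18, 23) = (358/(-392) - 387)*(-7/4 + 18) = (358*(-1/392) - 387)*(65/4) = (-179/196 - 387)*(65/4) = -76031/196*65/4 = -4942015/784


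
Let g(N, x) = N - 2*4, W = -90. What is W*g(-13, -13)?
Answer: 1890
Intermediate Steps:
g(N, x) = -8 + N (g(N, x) = N - 8 = -8 + N)
W*g(-13, -13) = -90*(-8 - 13) = -90*(-21) = 1890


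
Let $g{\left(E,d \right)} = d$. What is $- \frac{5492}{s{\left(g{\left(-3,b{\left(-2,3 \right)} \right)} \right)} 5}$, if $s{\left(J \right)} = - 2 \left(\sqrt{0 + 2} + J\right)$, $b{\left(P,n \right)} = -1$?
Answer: $\frac{2746}{5} + \frac{2746 \sqrt{2}}{5} \approx 1325.9$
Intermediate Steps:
$s{\left(J \right)} = - 2 J - 2 \sqrt{2}$ ($s{\left(J \right)} = - 2 \left(\sqrt{2} + J\right) = - 2 \left(J + \sqrt{2}\right) = - 2 J - 2 \sqrt{2}$)
$- \frac{5492}{s{\left(g{\left(-3,b{\left(-2,3 \right)} \right)} \right)} 5} = - \frac{5492}{\left(\left(-2\right) \left(-1\right) - 2 \sqrt{2}\right) 5} = - \frac{5492}{\left(2 - 2 \sqrt{2}\right) 5} = - \frac{5492}{10 - 10 \sqrt{2}}$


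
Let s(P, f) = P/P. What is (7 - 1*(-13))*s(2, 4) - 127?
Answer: -107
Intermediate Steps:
s(P, f) = 1
(7 - 1*(-13))*s(2, 4) - 127 = (7 - 1*(-13))*1 - 127 = (7 + 13)*1 - 127 = 20*1 - 127 = 20 - 127 = -107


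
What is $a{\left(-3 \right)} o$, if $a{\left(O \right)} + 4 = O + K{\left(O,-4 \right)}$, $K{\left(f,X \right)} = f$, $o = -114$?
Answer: $1140$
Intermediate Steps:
$a{\left(O \right)} = -4 + 2 O$ ($a{\left(O \right)} = -4 + \left(O + O\right) = -4 + 2 O$)
$a{\left(-3 \right)} o = \left(-4 + 2 \left(-3\right)\right) \left(-114\right) = \left(-4 - 6\right) \left(-114\right) = \left(-10\right) \left(-114\right) = 1140$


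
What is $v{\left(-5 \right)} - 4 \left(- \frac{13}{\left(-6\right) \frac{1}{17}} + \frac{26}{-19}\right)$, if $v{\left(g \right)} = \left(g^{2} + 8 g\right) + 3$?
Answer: $- \frac{8770}{57} \approx -153.86$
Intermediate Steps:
$v{\left(g \right)} = 3 + g^{2} + 8 g$
$v{\left(-5 \right)} - 4 \left(- \frac{13}{\left(-6\right) \frac{1}{17}} + \frac{26}{-19}\right) = \left(3 + \left(-5\right)^{2} + 8 \left(-5\right)\right) - 4 \left(- \frac{13}{\left(-6\right) \frac{1}{17}} + \frac{26}{-19}\right) = \left(3 + 25 - 40\right) - 4 \left(- \frac{13}{\left(-6\right) \frac{1}{17}} + 26 \left(- \frac{1}{19}\right)\right) = -12 - 4 \left(- \frac{13}{- \frac{6}{17}} - \frac{26}{19}\right) = -12 - 4 \left(\left(-13\right) \left(- \frac{17}{6}\right) - \frac{26}{19}\right) = -12 - 4 \left(\frac{221}{6} - \frac{26}{19}\right) = -12 - \frac{8086}{57} = - \frac{8770}{57}$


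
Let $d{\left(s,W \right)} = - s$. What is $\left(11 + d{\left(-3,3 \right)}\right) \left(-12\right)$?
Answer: $-168$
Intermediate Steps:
$\left(11 + d{\left(-3,3 \right)}\right) \left(-12\right) = \left(11 - -3\right) \left(-12\right) = \left(11 + 3\right) \left(-12\right) = 14 \left(-12\right) = -168$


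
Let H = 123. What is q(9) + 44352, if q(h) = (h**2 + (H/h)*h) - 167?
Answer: 44389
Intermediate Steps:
q(h) = -44 + h**2 (q(h) = (h**2 + (123/h)*h) - 167 = (h**2 + 123) - 167 = (123 + h**2) - 167 = -44 + h**2)
q(9) + 44352 = (-44 + 9**2) + 44352 = (-44 + 81) + 44352 = 37 + 44352 = 44389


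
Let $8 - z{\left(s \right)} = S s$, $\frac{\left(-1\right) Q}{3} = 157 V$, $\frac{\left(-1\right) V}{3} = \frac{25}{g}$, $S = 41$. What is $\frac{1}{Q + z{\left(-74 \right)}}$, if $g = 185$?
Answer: $\frac{37}{119619} \approx 0.00030932$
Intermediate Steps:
$V = - \frac{15}{37}$ ($V = - 3 \cdot \frac{25}{185} = - 3 \cdot 25 \cdot \frac{1}{185} = \left(-3\right) \frac{5}{37} = - \frac{15}{37} \approx -0.40541$)
$Q = \frac{7065}{37}$ ($Q = - 3 \cdot 157 \left(- \frac{15}{37}\right) = \left(-3\right) \left(- \frac{2355}{37}\right) = \frac{7065}{37} \approx 190.95$)
$z{\left(s \right)} = 8 - 41 s$
$\frac{1}{Q + z{\left(-74 \right)}} = \frac{1}{\frac{7065}{37} + \left(8 - -3034\right)} = \frac{1}{\frac{7065}{37} + \left(8 + 3034\right)} = \frac{1}{\frac{7065}{37} + 3042} = \frac{1}{\frac{119619}{37}} = \frac{37}{119619}$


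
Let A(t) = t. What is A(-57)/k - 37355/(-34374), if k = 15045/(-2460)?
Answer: 21105601/2028066 ≈ 10.407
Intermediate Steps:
k = -1003/164 (k = 15045*(-1/2460) = -1003/164 ≈ -6.1159)
A(-57)/k - 37355/(-34374) = -57/(-1003/164) - 37355/(-34374) = -57*(-164/1003) - 37355*(-1/34374) = 9348/1003 + 37355/34374 = 21105601/2028066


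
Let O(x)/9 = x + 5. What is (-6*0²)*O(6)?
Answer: 0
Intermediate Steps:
O(x) = 45 + 9*x (O(x) = 9*(x + 5) = 9*(5 + x) = 45 + 9*x)
(-6*0²)*O(6) = (-6*0²)*(45 + 9*6) = (-6*0)*(45 + 54) = 0*99 = 0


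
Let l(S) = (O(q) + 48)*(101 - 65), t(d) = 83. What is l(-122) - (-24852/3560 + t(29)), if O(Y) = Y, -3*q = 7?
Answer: 1395503/890 ≈ 1568.0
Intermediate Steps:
q = -7/3 (q = -⅓*7 = -7/3 ≈ -2.3333)
l(S) = 1644 (l(S) = (-7/3 + 48)*(101 - 65) = (137/3)*36 = 1644)
l(-122) - (-24852/3560 + t(29)) = 1644 - (-24852/3560 + 83) = 1644 - (-24852*1/3560 + 83) = 1644 - (-6213/890 + 83) = 1644 - 1*67657/890 = 1644 - 67657/890 = 1395503/890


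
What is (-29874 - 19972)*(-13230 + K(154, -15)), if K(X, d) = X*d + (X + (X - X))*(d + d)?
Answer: 1004895360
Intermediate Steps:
K(X, d) = 3*X*d (K(X, d) = X*d + (X + 0)*(2*d) = X*d + X*(2*d) = X*d + 2*X*d = 3*X*d)
(-29874 - 19972)*(-13230 + K(154, -15)) = (-29874 - 19972)*(-13230 + 3*154*(-15)) = -49846*(-13230 - 6930) = -49846*(-20160) = 1004895360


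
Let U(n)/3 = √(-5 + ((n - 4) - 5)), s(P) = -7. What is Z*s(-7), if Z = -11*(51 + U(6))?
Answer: 3927 + 462*I*√2 ≈ 3927.0 + 653.37*I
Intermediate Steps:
U(n) = 3*√(-14 + n) (U(n) = 3*√(-5 + ((n - 4) - 5)) = 3*√(-5 + ((-4 + n) - 5)) = 3*√(-5 + (-9 + n)) = 3*√(-14 + n))
Z = -561 - 66*I*√2 (Z = -11*(51 + 3*√(-14 + 6)) = -11*(51 + 3*√(-8)) = -11*(51 + 3*(2*I*√2)) = -11*(51 + 6*I*√2) = -561 - 66*I*√2 ≈ -561.0 - 93.338*I)
Z*s(-7) = (-561 - 66*I*√2)*(-7) = 3927 + 462*I*√2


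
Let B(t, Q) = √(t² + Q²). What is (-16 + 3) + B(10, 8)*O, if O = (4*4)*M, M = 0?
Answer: -13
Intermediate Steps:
B(t, Q) = √(Q² + t²)
O = 0 (O = (4*4)*0 = 16*0 = 0)
(-16 + 3) + B(10, 8)*O = (-16 + 3) + √(8² + 10²)*0 = -13 + √(64 + 100)*0 = -13 + √164*0 = -13 + (2*√41)*0 = -13 + 0 = -13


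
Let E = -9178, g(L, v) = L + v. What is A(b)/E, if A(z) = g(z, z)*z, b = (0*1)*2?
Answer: 0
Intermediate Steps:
b = 0 (b = 0*2 = 0)
A(z) = 2*z² (A(z) = (z + z)*z = (2*z)*z = 2*z²)
A(b)/E = (2*0²)/(-9178) = (2*0)*(-1/9178) = 0*(-1/9178) = 0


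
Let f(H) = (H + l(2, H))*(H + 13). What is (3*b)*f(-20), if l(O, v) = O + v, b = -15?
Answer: -11970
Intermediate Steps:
f(H) = (2 + 2*H)*(13 + H) (f(H) = (H + (2 + H))*(H + 13) = (2 + 2*H)*(13 + H))
(3*b)*f(-20) = (3*(-15))*(26 + 2*(-20)² + 28*(-20)) = -45*(26 + 2*400 - 560) = -45*(26 + 800 - 560) = -45*266 = -11970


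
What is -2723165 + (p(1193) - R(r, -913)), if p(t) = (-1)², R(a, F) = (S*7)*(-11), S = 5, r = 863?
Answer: -2722779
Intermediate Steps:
R(a, F) = -385 (R(a, F) = (5*7)*(-11) = 35*(-11) = -385)
p(t) = 1
-2723165 + (p(1193) - R(r, -913)) = -2723165 + (1 - 1*(-385)) = -2723165 + (1 + 385) = -2723165 + 386 = -2722779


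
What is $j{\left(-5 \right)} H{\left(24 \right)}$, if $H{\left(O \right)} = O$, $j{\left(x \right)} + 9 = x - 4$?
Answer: $-432$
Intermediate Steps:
$j{\left(x \right)} = -13 + x$ ($j{\left(x \right)} = -9 + \left(x - 4\right) = -9 + \left(-4 + x\right) = -13 + x$)
$j{\left(-5 \right)} H{\left(24 \right)} = \left(-13 - 5\right) 24 = \left(-18\right) 24 = -432$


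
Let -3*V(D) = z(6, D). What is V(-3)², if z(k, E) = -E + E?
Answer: 0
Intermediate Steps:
z(k, E) = 0
V(D) = 0 (V(D) = -⅓*0 = 0)
V(-3)² = 0² = 0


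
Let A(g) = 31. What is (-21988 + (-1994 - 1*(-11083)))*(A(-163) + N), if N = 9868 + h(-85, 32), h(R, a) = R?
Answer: -126590786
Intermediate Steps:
N = 9783 (N = 9868 - 85 = 9783)
(-21988 + (-1994 - 1*(-11083)))*(A(-163) + N) = (-21988 + (-1994 - 1*(-11083)))*(31 + 9783) = (-21988 + (-1994 + 11083))*9814 = (-21988 + 9089)*9814 = -12899*9814 = -126590786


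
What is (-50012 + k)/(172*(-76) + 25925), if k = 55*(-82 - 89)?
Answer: -59417/12853 ≈ -4.6228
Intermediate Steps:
k = -9405 (k = 55*(-171) = -9405)
(-50012 + k)/(172*(-76) + 25925) = (-50012 - 9405)/(172*(-76) + 25925) = -59417/(-13072 + 25925) = -59417/12853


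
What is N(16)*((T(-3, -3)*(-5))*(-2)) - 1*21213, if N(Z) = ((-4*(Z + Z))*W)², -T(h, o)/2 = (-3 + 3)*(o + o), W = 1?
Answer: -21213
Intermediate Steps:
T(h, o) = 0 (T(h, o) = -2*(-3 + 3)*(o + o) = -0*2*o = -2*0 = 0)
N(Z) = 64*Z² (N(Z) = (-4*(Z + Z)*1)² = (-8*Z*1)² = (-8*Z)² = 64*Z²)
N(16)*((T(-3, -3)*(-5))*(-2)) - 1*21213 = (64*16²)*((0*(-5))*(-2)) - 1*21213 = (64*256)*(0*(-2)) - 21213 = 16384*0 - 21213 = 0 - 21213 = -21213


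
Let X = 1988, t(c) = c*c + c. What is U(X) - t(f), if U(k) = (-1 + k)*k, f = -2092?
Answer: -424216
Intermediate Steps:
t(c) = c + c**2 (t(c) = c**2 + c = c + c**2)
U(k) = k*(-1 + k)
U(X) - t(f) = 1988*(-1 + 1988) - (-2092)*(1 - 2092) = 1988*1987 - (-2092)*(-2091) = 3950156 - 1*4374372 = 3950156 - 4374372 = -424216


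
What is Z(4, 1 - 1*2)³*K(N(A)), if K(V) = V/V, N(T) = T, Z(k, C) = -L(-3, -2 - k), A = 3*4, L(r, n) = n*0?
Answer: 0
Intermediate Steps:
L(r, n) = 0
A = 12
Z(k, C) = 0 (Z(k, C) = -1*0 = 0)
K(V) = 1
Z(4, 1 - 1*2)³*K(N(A)) = 0³*1 = 0*1 = 0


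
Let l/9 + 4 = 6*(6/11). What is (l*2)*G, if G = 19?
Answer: -2736/11 ≈ -248.73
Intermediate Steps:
l = -72/11 (l = -36 + 9*(6*(6/11)) = -36 + 9*(36/11) = -36 + 324/11 = -72/11 ≈ -6.5455)
(l*2)*G = -72/11*2*19 = -144/11*19 = -2736/11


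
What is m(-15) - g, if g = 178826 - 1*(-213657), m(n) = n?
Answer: -392498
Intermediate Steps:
g = 392483 (g = 178826 + 213657 = 392483)
m(-15) - g = -15 - 1*392483 = -15 - 392483 = -392498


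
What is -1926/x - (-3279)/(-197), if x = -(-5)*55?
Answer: -1281147/54175 ≈ -23.648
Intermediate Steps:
x = 275 (x = -1*(-275) = 275)
-1926/x - (-3279)/(-197) = -1926/275 - (-3279)/(-197) = -1926*1/275 - (-3279)*(-1)/197 = -1926/275 - 1*3279/197 = -1926/275 - 3279/197 = -1281147/54175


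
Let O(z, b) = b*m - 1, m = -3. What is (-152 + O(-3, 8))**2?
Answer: 31329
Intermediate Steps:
O(z, b) = -1 - 3*b (O(z, b) = b*(-3) - 1 = -3*b - 1 = -1 - 3*b)
(-152 + O(-3, 8))**2 = (-152 + (-1 - 3*8))**2 = (-152 + (-1 - 24))**2 = (-152 - 25)**2 = (-177)**2 = 31329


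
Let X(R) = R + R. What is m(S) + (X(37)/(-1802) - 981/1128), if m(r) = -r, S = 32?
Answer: -11149371/338776 ≈ -32.911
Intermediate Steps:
X(R) = 2*R
m(S) + (X(37)/(-1802) - 981/1128) = -1*32 + ((2*37)/(-1802) - 981/1128) = -32 + (74*(-1/1802) - 981*1/1128) = -32 + (-37/901 - 327/376) = -32 - 308539/338776 = -11149371/338776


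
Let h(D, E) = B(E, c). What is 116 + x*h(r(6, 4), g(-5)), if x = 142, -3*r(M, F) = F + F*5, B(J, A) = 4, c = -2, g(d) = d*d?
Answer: 684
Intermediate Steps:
g(d) = d**2
r(M, F) = -2*F (r(M, F) = -(F + F*5)/3 = -(F + 5*F)/3 = -2*F)
h(D, E) = 4
116 + x*h(r(6, 4), g(-5)) = 116 + 142*4 = 116 + 568 = 684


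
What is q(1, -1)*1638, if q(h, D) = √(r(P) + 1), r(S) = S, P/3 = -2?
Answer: 1638*I*√5 ≈ 3662.7*I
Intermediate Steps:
P = -6 (P = 3*(-2) = -6)
q(h, D) = I*√5 (q(h, D) = √(-6 + 1) = √(-5) = I*√5)
q(1, -1)*1638 = (I*√5)*1638 = 1638*I*√5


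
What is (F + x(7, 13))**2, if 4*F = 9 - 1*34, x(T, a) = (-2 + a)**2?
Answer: 210681/16 ≈ 13168.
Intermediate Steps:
F = -25/4 (F = (9 - 1*34)/4 = (9 - 34)/4 = (1/4)*(-25) = -25/4 ≈ -6.2500)
(F + x(7, 13))**2 = (-25/4 + (-2 + 13)**2)**2 = (-25/4 + 11**2)**2 = (-25/4 + 121)**2 = (459/4)**2 = 210681/16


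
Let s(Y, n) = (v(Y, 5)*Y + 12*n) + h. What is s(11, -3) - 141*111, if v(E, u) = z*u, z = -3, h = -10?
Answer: -15862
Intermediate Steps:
v(E, u) = -3*u
s(Y, n) = -10 - 15*Y + 12*n (s(Y, n) = ((-3*5)*Y + 12*n) - 10 = (-15*Y + 12*n) - 10 = -10 - 15*Y + 12*n)
s(11, -3) - 141*111 = (-10 - 15*11 + 12*(-3)) - 141*111 = (-10 - 165 - 36) - 15651 = -211 - 15651 = -15862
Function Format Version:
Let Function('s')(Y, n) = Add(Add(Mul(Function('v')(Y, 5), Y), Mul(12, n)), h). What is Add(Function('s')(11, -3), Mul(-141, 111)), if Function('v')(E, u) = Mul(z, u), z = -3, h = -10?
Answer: -15862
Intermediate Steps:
Function('v')(E, u) = Mul(-3, u)
Function('s')(Y, n) = Add(-10, Mul(-15, Y), Mul(12, n)) (Function('s')(Y, n) = Add(Add(Mul(Mul(-3, 5), Y), Mul(12, n)), -10) = Add(Add(Mul(-15, Y), Mul(12, n)), -10) = Add(-10, Mul(-15, Y), Mul(12, n)))
Add(Function('s')(11, -3), Mul(-141, 111)) = Add(Add(-10, Mul(-15, 11), Mul(12, -3)), Mul(-141, 111)) = Add(Add(-10, -165, -36), -15651) = Add(-211, -15651) = -15862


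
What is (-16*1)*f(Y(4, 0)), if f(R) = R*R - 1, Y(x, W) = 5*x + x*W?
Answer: -6384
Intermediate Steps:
Y(x, W) = 5*x + W*x
f(R) = -1 + R**2 (f(R) = R**2 - 1 = -1 + R**2)
(-16*1)*f(Y(4, 0)) = (-16*1)*(-1 + (4*(5 + 0))**2) = -16*(-1 + (4*5)**2) = -16*(-1 + 20**2) = -16*(-1 + 400) = -16*399 = -6384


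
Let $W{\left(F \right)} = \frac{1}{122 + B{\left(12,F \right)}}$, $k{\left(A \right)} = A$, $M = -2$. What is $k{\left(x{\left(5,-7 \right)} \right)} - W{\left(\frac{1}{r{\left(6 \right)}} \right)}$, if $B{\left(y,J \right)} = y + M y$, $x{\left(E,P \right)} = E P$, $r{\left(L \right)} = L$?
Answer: $- \frac{3851}{110} \approx -35.009$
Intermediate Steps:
$B{\left(y,J \right)} = - y$ ($B{\left(y,J \right)} = y - 2 y = - y$)
$W{\left(F \right)} = \frac{1}{110}$ ($W{\left(F \right)} = \frac{1}{122 - 12} = \frac{1}{110}$)
$k{\left(x{\left(5,-7 \right)} \right)} - W{\left(\frac{1}{r{\left(6 \right)}} \right)} = 5 \left(-7\right) - \frac{1}{110} = -35 - \frac{1}{110} = - \frac{3851}{110}$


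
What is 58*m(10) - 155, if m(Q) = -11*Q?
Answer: -6535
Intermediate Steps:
58*m(10) - 155 = 58*(-11*10) - 155 = 58*(-110) - 155 = -6380 - 155 = -6535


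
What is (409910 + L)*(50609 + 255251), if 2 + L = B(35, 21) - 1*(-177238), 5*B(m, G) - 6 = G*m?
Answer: 179629804012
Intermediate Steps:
B(m, G) = 6/5 + G*m/5 (B(m, G) = 6/5 + (G*m)/5 = 6/5 + G*m/5)
L = 886921/5 (L = -2 + ((6/5 + (⅕)*21*35) - 1*(-177238)) = -2 + ((6/5 + 147) + 177238) = -2 + (741/5 + 177238) = -2 + 886931/5 = 886921/5 ≈ 1.7738e+5)
(409910 + L)*(50609 + 255251) = (409910 + 886921/5)*(50609 + 255251) = (2936471/5)*305860 = 179629804012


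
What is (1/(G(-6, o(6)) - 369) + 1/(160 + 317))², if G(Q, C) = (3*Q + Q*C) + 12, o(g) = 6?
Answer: 484/4270491801 ≈ 1.1334e-7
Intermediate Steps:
G(Q, C) = 12 + 3*Q + C*Q (G(Q, C) = (3*Q + C*Q) + 12 = 12 + 3*Q + C*Q)
(1/(G(-6, o(6)) - 369) + 1/(160 + 317))² = (1/((12 + 3*(-6) + 6*(-6)) - 369) + 1/(160 + 317))² = (1/((12 - 18 - 36) - 369) + 1/477)² = (1/(-42 - 369) + 1/477)² = (1/(-411) + 1/477)² = (-1/411 + 1/477)² = (-22/65349)² = 484/4270491801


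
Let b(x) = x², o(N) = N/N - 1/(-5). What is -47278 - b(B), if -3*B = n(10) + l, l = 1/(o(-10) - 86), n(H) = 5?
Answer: -8499946753/179776 ≈ -47281.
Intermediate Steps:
o(N) = 6/5 (o(N) = 1 - 1*(-⅕) = 1 + ⅕ = 6/5)
l = -5/424 (l = 1/(6/5 - 86) = 1/(-424/5) = -5/424 ≈ -0.011792)
B = -705/424 (B = -(5 - 5/424)/3 = -⅓*2115/424 = -705/424 ≈ -1.6627)
-47278 - b(B) = -47278 - (-705/424)² = -47278 - 1*497025/179776 = -47278 - 497025/179776 = -8499946753/179776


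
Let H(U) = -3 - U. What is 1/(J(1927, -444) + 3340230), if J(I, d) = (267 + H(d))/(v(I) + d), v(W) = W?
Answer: 1483/4953561798 ≈ 2.9938e-7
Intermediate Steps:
J(I, d) = (264 - d)/(I + d) (J(I, d) = (267 + (-3 - d))/(I + d) = (264 - d)/(I + d))
1/(J(1927, -444) + 3340230) = 1/((264 - 1*(-444))/(1927 - 444) + 3340230) = 1/((264 + 444)/1483 + 3340230) = 1/((1/1483)*708 + 3340230) = 1/(708/1483 + 3340230) = 1/(4953561798/1483) = 1483/4953561798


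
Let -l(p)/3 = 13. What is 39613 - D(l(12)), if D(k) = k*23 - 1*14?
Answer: 40524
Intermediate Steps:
l(p) = -39 (l(p) = -3*13 = -39)
D(k) = -14 + 23*k (D(k) = 23*k - 14 = -14 + 23*k)
39613 - D(l(12)) = 39613 - (-14 + 23*(-39)) = 39613 - (-14 - 897) = 39613 - 1*(-911) = 39613 + 911 = 40524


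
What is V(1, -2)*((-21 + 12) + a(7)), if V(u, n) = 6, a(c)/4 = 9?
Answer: 162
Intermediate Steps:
a(c) = 36 (a(c) = 4*9 = 36)
V(1, -2)*((-21 + 12) + a(7)) = 6*((-21 + 12) + 36) = 6*(-9 + 36) = 6*27 = 162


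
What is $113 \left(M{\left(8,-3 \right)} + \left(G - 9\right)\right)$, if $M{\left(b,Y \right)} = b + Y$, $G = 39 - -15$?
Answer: $5650$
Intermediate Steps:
$G = 54$ ($G = 39 + 15 = 54$)
$M{\left(b,Y \right)} = Y + b$
$113 \left(M{\left(8,-3 \right)} + \left(G - 9\right)\right) = 113 \left(\left(-3 + 8\right) + \left(54 - 9\right)\right) = 113 \left(5 + 45\right) = 113 \cdot 50 = 5650$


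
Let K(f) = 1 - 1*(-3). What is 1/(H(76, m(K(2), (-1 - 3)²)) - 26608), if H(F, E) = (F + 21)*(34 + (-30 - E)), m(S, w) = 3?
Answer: -1/26511 ≈ -3.7720e-5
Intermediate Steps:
K(f) = 4 (K(f) = 1 + 3 = 4)
H(F, E) = (4 - E)*(21 + F) (H(F, E) = (21 + F)*(4 - E) = (4 - E)*(21 + F))
1/(H(76, m(K(2), (-1 - 3)²)) - 26608) = 1/((84 - 21*3 + 4*76 - 1*3*76) - 26608) = 1/((84 - 63 + 304 - 228) - 26608) = 1/(97 - 26608) = 1/(-26511) = -1/26511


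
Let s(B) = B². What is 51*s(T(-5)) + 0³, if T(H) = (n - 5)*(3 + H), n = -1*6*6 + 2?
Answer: 310284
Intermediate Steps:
n = -34 (n = -6*6 + 2 = -36 + 2 = -34)
T(H) = -117 - 39*H (T(H) = (-34 - 5)*(3 + H) = -39*(3 + H) = -117 - 39*H)
51*s(T(-5)) + 0³ = 51*(-117 - 39*(-5))² + 0³ = 51*(-117 + 195)² + 0 = 51*78² + 0 = 51*6084 + 0 = 310284 + 0 = 310284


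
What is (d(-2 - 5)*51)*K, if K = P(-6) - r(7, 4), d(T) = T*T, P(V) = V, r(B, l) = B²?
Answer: -137445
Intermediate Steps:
d(T) = T²
K = -55 (K = -6 - 1*7² = -6 - 1*49 = -6 - 49 = -55)
(d(-2 - 5)*51)*K = ((-2 - 5)²*51)*(-55) = ((-7)²*51)*(-55) = (49*51)*(-55) = 2499*(-55) = -137445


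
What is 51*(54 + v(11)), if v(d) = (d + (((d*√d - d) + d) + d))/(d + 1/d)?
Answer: 174165/61 + 6171*√11/122 ≈ 3022.9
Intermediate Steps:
v(d) = (d^(3/2) + 2*d)/(d + 1/d) (v(d) = (d + (((d^(3/2) - d) + d) + d))/(d + 1/d) = (d + (d^(3/2) + d))/(d + 1/d) = (d + (d + d^(3/2)))/(d + 1/d) = (d^(3/2) + 2*d)/(d + 1/d))
51*(54 + v(11)) = 51*(54 + (11^(5/2) + 2*11²)/(1 + 11²)) = 51*(54 + (121*√11 + 2*121)/(1 + 121)) = 51*(54 + (121*√11 + 242)/122) = 51*(54 + (242 + 121*√11)/122) = 51*(54 + (121/61 + 121*√11/122)) = 51*(3415/61 + 121*√11/122) = 174165/61 + 6171*√11/122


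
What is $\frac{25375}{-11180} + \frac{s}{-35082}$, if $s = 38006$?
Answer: $- \frac{131511283}{39221676} \approx -3.353$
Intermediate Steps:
$\frac{25375}{-11180} + \frac{s}{-35082} = \frac{25375}{-11180} + \frac{38006}{-35082} = 25375 \left(- \frac{1}{11180}\right) + 38006 \left(- \frac{1}{35082}\right) = - \frac{5075}{2236} - \frac{19003}{17541} = - \frac{131511283}{39221676}$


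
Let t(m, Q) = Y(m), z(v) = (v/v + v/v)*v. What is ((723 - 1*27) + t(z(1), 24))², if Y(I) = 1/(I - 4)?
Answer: 1934881/4 ≈ 4.8372e+5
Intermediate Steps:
z(v) = 2*v (z(v) = (1 + 1)*v = 2*v)
Y(I) = 1/(-4 + I)
t(m, Q) = 1/(-4 + m)
((723 - 1*27) + t(z(1), 24))² = ((723 - 1*27) + 1/(-4 + 2*1))² = ((723 - 27) + 1/(-4 + 2))² = (696 + 1/(-2))² = (696 - ½)² = (1391/2)² = 1934881/4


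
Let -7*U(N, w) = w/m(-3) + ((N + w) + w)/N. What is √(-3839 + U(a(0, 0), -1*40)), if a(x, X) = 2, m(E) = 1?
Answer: I*√187558/7 ≈ 61.869*I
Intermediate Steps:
U(N, w) = -w/7 - (N + 2*w)/(7*N) (U(N, w) = -(w/1 + ((N + w) + w)/N)/7 = -(w*1 + (N + 2*w)/N)/7 = -(w + (N + 2*w)/N)/7 = -w/7 - (N + 2*w)/(7*N))
√(-3839 + U(a(0, 0), -1*40)) = √(-3839 + (⅐)*(-(-2)*40 + 2*(-1 - (-1)*40))/2) = √(-3839 + (⅐)*(½)*(-2*(-40) + 2*(-1 - 1*(-40)))) = √(-3839 + (⅐)*(½)*(80 + 2*(-1 + 40))) = √(-3839 + (⅐)*(½)*(80 + 2*39)) = √(-3839 + (⅐)*(½)*(80 + 78)) = √(-3839 + (⅐)*(½)*158) = √(-3839 + 79/7) = √(-26794/7) = I*√187558/7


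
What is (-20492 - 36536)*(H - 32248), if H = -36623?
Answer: 3927575388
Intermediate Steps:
(-20492 - 36536)*(H - 32248) = (-20492 - 36536)*(-36623 - 32248) = -57028*(-68871) = 3927575388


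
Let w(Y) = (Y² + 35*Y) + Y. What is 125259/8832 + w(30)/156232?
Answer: 816122977/57493376 ≈ 14.195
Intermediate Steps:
w(Y) = Y² + 36*Y
125259/8832 + w(30)/156232 = 125259/8832 + (30*(36 + 30))/156232 = 125259*(1/8832) + (30*66)*(1/156232) = 41753/2944 + 1980*(1/156232) = 41753/2944 + 495/39058 = 816122977/57493376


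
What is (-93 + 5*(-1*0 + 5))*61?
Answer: -4148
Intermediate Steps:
(-93 + 5*(-1*0 + 5))*61 = (-93 + 5*(0 + 5))*61 = (-93 + 5*5)*61 = (-93 + 25)*61 = -68*61 = -4148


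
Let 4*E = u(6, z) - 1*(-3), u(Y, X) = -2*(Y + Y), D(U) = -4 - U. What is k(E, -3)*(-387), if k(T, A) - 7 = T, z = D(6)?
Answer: -2709/4 ≈ -677.25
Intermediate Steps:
z = -10 (z = -4 - 1*6 = -4 - 6 = -10)
u(Y, X) = -4*Y
E = -21/4 (E = (-4*6 - 1*(-3))/4 = (-24 + 3)/4 = (1/4)*(-21) = -21/4 ≈ -5.2500)
k(T, A) = 7 + T
k(E, -3)*(-387) = (7 - 21/4)*(-387) = (7/4)*(-387) = -2709/4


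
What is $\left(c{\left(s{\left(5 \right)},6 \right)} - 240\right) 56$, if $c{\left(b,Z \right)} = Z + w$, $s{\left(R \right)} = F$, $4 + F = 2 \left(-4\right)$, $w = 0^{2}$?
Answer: $-13104$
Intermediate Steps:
$w = 0$
$F = -12$ ($F = -4 + 2 \left(-4\right) = -4 - 8 = -12$)
$s{\left(R \right)} = -12$
$c{\left(b,Z \right)} = Z$ ($c{\left(b,Z \right)} = Z + 0 = Z$)
$\left(c{\left(s{\left(5 \right)},6 \right)} - 240\right) 56 = \left(6 - 240\right) 56 = \left(-234\right) 56 = -13104$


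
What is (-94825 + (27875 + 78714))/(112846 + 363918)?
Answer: 2941/119191 ≈ 0.024675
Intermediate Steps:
(-94825 + (27875 + 78714))/(112846 + 363918) = (-94825 + 106589)/476764 = 11764*(1/476764) = 2941/119191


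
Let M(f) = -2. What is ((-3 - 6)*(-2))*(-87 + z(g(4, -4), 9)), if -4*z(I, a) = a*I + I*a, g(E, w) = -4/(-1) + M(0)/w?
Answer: -3861/2 ≈ -1930.5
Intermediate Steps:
g(E, w) = 4 - 2/w (g(E, w) = -4/(-1) - 2/w = -4*(-1) - 2/w = 4 - 2/w)
z(I, a) = -I*a/2 (z(I, a) = -(a*I + I*a)/4 = -(I*a + I*a)/4 = -I*a/2)
((-3 - 6)*(-2))*(-87 + z(g(4, -4), 9)) = ((-3 - 6)*(-2))*(-87 - ½*(4 - 2/(-4))*9) = (-9*(-2))*(-87 - ½*(4 - 2*(-¼))*9) = 18*(-87 - ½*(4 + ½)*9) = 18*(-87 - ½*9/2*9) = 18*(-87 - 81/4) = 18*(-429/4) = -3861/2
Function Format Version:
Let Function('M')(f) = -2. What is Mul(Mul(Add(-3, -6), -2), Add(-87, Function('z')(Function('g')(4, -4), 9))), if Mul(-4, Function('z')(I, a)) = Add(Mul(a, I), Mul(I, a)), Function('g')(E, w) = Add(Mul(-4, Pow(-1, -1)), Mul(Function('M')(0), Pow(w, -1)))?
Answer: Rational(-3861, 2) ≈ -1930.5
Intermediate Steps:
Function('g')(E, w) = Add(4, Mul(-2, Pow(w, -1))) (Function('g')(E, w) = Add(Mul(-4, Pow(-1, -1)), Mul(-2, Pow(w, -1))) = Add(Mul(-4, -1), Mul(-2, Pow(w, -1))) = Add(4, Mul(-2, Pow(w, -1))))
Function('z')(I, a) = Mul(Rational(-1, 2), I, a) (Function('z')(I, a) = Mul(Rational(-1, 4), Add(Mul(a, I), Mul(I, a))) = Mul(Rational(-1, 4), Add(Mul(I, a), Mul(I, a))) = Mul(Rational(-1, 4), Mul(2, I, a)) = Mul(Rational(-1, 2), I, a))
Mul(Mul(Add(-3, -6), -2), Add(-87, Function('z')(Function('g')(4, -4), 9))) = Mul(Mul(Add(-3, -6), -2), Add(-87, Mul(Rational(-1, 2), Add(4, Mul(-2, Pow(-4, -1))), 9))) = Mul(Mul(-9, -2), Add(-87, Mul(Rational(-1, 2), Add(4, Mul(-2, Rational(-1, 4))), 9))) = Mul(18, Add(-87, Mul(Rational(-1, 2), Add(4, Rational(1, 2)), 9))) = Mul(18, Add(-87, Mul(Rational(-1, 2), Rational(9, 2), 9))) = Mul(18, Add(-87, Rational(-81, 4))) = Mul(18, Rational(-429, 4)) = Rational(-3861, 2)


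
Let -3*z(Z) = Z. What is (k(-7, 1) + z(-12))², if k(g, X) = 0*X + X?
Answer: 25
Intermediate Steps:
k(g, X) = X (k(g, X) = 0 + X = X)
z(Z) = -Z/3
(k(-7, 1) + z(-12))² = (1 - ⅓*(-12))² = (1 + 4)² = 5² = 25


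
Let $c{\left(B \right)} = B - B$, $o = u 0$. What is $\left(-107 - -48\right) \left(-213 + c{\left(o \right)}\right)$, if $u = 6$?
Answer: $12567$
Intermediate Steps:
$o = 0$ ($o = 6 \cdot 0 = 0$)
$c{\left(B \right)} = 0$
$\left(-107 - -48\right) \left(-213 + c{\left(o \right)}\right) = \left(-107 - -48\right) \left(-213 + 0\right) = \left(-107 + 48\right) \left(-213\right) = \left(-59\right) \left(-213\right) = 12567$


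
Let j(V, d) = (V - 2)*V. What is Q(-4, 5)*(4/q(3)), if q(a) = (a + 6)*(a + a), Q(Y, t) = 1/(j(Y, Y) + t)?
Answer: 2/783 ≈ 0.0025543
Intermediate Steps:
j(V, d) = V*(-2 + V) (j(V, d) = (-2 + V)*V = V*(-2 + V))
Q(Y, t) = 1/(t + Y*(-2 + Y)) (Q(Y, t) = 1/(Y*(-2 + Y) + t) = 1/(t + Y*(-2 + Y)))
q(a) = 2*a*(6 + a) (q(a) = (6 + a)*(2*a) = 2*a*(6 + a))
Q(-4, 5)*(4/q(3)) = (4/((2*3*(6 + 3))))/(5 - 4*(-2 - 4)) = (4/((2*3*9)))/(5 - 4*(-6)) = (4/54)/(5 + 24) = (4*(1/54))/29 = (1/29)*(2/27) = 2/783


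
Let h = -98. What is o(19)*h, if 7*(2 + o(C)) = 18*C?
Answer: -4592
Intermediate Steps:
o(C) = -2 + 18*C/7 (o(C) = -2 + (18*C)/7 = -2 + 18*C/7)
o(19)*h = (-2 + (18/7)*19)*(-98) = (-2 + 342/7)*(-98) = (328/7)*(-98) = -4592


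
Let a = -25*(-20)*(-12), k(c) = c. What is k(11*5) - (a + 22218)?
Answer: -16163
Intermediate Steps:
a = -6000 (a = 500*(-12) = -6000)
k(11*5) - (a + 22218) = 11*5 - (-6000 + 22218) = 55 - 1*16218 = 55 - 16218 = -16163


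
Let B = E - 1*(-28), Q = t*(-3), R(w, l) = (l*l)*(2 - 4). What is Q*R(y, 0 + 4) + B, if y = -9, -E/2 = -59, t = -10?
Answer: -814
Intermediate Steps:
E = 118 (E = -2*(-59) = 118)
R(w, l) = -2*l² (R(w, l) = l²*(-2) = -2*l²)
Q = 30 (Q = -10*(-3) = 30)
B = 146 (B = 118 - 1*(-28) = 118 + 28 = 146)
Q*R(y, 0 + 4) + B = 30*(-2*(0 + 4)²) + 146 = 30*(-2*4²) + 146 = 30*(-2*16) + 146 = 30*(-32) + 146 = -960 + 146 = -814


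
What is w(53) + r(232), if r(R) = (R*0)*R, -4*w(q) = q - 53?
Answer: 0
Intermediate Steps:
w(q) = 53/4 - q/4 (w(q) = -(q - 53)/4 = -(-53 + q)/4 = 53/4 - q/4)
r(R) = 0 (r(R) = 0*R = 0)
w(53) + r(232) = (53/4 - ¼*53) + 0 = (53/4 - 53/4) + 0 = 0 + 0 = 0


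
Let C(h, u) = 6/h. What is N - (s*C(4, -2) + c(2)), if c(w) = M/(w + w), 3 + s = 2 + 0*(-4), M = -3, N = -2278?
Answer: -9103/4 ≈ -2275.8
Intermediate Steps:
s = -1 (s = -3 + (2 + 0*(-4)) = -3 + (2 + 0) = -3 + 2 = -1)
c(w) = -3/(2*w) (c(w) = -3/(w + w) = -3/(2*w))
N - (s*C(4, -2) + c(2)) = -2278 - (-6/4 - 3/2/2) = -2278 - (-6/4 - 3/2*1/2) = -2278 - (-1*3/2 - 3/4) = -2278 - (-3/2 - 3/4) = -2278 - 1*(-9/4) = -2278 + 9/4 = -9103/4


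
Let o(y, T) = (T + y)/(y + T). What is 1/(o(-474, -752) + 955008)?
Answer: 1/955009 ≈ 1.0471e-6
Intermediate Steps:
o(y, T) = 1 (o(y, T) = (T + y)/(T + y) = 1)
1/(o(-474, -752) + 955008) = 1/(1 + 955008) = 1/955009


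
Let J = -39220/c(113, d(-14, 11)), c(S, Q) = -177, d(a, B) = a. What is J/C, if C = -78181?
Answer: -1060/374001 ≈ -0.0028342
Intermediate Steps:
J = 39220/177 (J = -39220/(-177) = -39220*(-1/177) = 39220/177 ≈ 221.58)
J/C = (39220/177)/(-78181) = (39220/177)*(-1/78181) = -1060/374001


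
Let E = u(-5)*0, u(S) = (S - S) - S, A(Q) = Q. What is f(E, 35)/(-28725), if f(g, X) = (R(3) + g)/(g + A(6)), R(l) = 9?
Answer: -1/19150 ≈ -5.2219e-5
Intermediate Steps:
u(S) = -S (u(S) = 0 - S = -S)
E = 0 (E = -1*(-5)*0 = 5*0 = 0)
f(g, X) = (9 + g)/(6 + g) (f(g, X) = (9 + g)/(g + 6) = (9 + g)/(6 + g))
f(E, 35)/(-28725) = ((9 + 0)/(6 + 0))/(-28725) = (9/6)*(-1/28725) = ((1/6)*9)*(-1/28725) = (3/2)*(-1/28725) = -1/19150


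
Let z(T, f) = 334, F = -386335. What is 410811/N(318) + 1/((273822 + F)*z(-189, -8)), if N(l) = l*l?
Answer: 2573001160873/633362230068 ≈ 4.0624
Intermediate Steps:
N(l) = l²
410811/N(318) + 1/((273822 + F)*z(-189, -8)) = 410811/(318²) + 1/((273822 - 386335)*334) = 410811/101124 + (1/334)/(-112513) = 410811*(1/101124) - 1/112513*1/334 = 136937/33708 - 1/37579342 = 2573001160873/633362230068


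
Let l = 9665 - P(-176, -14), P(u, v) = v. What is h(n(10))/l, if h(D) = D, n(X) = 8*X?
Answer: 80/9679 ≈ 0.0082653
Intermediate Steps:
l = 9679 (l = 9665 - 1*(-14) = 9665 + 14 = 9679)
h(n(10))/l = (8*10)/9679 = 80*(1/9679) = 80/9679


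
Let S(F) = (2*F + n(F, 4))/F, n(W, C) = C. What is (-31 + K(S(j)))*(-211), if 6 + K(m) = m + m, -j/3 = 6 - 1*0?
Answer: 63511/9 ≈ 7056.8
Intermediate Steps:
j = -18 (j = -3*(6 - 1*0) = -3*(6 + 0) = -3*6 = -18)
S(F) = (4 + 2*F)/F (S(F) = (2*F + 4)/F = (4 + 2*F)/F)
K(m) = -6 + 2*m (K(m) = -6 + (m + m) = -6 + 2*m)
(-31 + K(S(j)))*(-211) = (-31 + (-6 + 2*(2 + 4/(-18))))*(-211) = (-31 + (-6 + 2*(2 + 4*(-1/18))))*(-211) = (-31 + (-6 + 2*(2 - 2/9)))*(-211) = (-31 + (-6 + 2*(16/9)))*(-211) = (-31 + (-6 + 32/9))*(-211) = (-31 - 22/9)*(-211) = -301/9*(-211) = 63511/9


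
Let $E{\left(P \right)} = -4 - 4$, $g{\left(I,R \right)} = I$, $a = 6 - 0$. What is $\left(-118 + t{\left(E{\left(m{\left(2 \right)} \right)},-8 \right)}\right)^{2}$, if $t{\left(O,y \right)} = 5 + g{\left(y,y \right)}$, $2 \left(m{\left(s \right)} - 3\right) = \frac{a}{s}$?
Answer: $14641$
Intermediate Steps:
$a = 6$ ($a = 6 + 0 = 6$)
$m{\left(s \right)} = 3 + \frac{3}{s}$ ($m{\left(s \right)} = 3 + \frac{6 \frac{1}{s}}{2} = 3 + \frac{3}{s}$)
$E{\left(P \right)} = -8$ ($E{\left(P \right)} = -4 - 4 = -8$)
$t{\left(O,y \right)} = 5 + y$
$\left(-118 + t{\left(E{\left(m{\left(2 \right)} \right)},-8 \right)}\right)^{2} = \left(-118 + \left(5 - 8\right)\right)^{2} = \left(-118 - 3\right)^{2} = \left(-121\right)^{2} = 14641$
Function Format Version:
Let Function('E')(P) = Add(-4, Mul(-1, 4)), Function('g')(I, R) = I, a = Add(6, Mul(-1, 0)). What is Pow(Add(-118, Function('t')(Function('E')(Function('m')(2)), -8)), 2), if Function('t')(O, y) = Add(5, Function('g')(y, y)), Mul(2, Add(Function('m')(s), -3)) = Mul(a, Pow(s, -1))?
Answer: 14641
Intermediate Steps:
a = 6 (a = Add(6, 0) = 6)
Function('m')(s) = Add(3, Mul(3, Pow(s, -1))) (Function('m')(s) = Add(3, Mul(Rational(1, 2), Mul(6, Pow(s, -1)))) = Add(3, Mul(3, Pow(s, -1))))
Function('E')(P) = -8 (Function('E')(P) = Add(-4, -4) = -8)
Function('t')(O, y) = Add(5, y)
Pow(Add(-118, Function('t')(Function('E')(Function('m')(2)), -8)), 2) = Pow(Add(-118, Add(5, -8)), 2) = Pow(Add(-118, -3), 2) = Pow(-121, 2) = 14641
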